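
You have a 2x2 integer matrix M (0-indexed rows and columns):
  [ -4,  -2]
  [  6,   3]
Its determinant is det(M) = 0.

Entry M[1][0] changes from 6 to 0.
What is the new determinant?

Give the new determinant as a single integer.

det is linear in row 1: changing M[1][0] by delta changes det by delta * cofactor(1,0).
Cofactor C_10 = (-1)^(1+0) * minor(1,0) = 2
Entry delta = 0 - 6 = -6
Det delta = -6 * 2 = -12
New det = 0 + -12 = -12

Answer: -12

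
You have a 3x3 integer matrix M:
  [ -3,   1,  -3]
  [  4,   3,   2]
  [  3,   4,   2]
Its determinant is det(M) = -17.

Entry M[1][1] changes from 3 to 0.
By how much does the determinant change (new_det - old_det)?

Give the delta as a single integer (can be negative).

Cofactor C_11 = 3
Entry delta = 0 - 3 = -3
Det delta = entry_delta * cofactor = -3 * 3 = -9

Answer: -9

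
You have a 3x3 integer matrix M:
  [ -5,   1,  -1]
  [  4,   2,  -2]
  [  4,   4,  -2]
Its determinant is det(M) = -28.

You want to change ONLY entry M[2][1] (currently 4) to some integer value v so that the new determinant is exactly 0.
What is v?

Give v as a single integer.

det is linear in entry M[2][1]: det = old_det + (v - 4) * C_21
Cofactor C_21 = -14
Want det = 0: -28 + (v - 4) * -14 = 0
  (v - 4) = 28 / -14 = -2
  v = 4 + (-2) = 2

Answer: 2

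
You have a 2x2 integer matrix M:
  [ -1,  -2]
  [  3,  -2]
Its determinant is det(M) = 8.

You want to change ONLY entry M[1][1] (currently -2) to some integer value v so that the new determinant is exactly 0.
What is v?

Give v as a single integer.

Answer: 6

Derivation:
det is linear in entry M[1][1]: det = old_det + (v - -2) * C_11
Cofactor C_11 = -1
Want det = 0: 8 + (v - -2) * -1 = 0
  (v - -2) = -8 / -1 = 8
  v = -2 + (8) = 6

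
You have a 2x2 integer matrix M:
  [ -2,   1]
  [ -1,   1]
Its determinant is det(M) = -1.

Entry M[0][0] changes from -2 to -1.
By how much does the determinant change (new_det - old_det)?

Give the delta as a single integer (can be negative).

Cofactor C_00 = 1
Entry delta = -1 - -2 = 1
Det delta = entry_delta * cofactor = 1 * 1 = 1

Answer: 1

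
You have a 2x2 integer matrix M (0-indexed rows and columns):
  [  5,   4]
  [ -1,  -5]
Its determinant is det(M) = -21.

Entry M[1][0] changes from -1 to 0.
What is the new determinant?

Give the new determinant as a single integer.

det is linear in row 1: changing M[1][0] by delta changes det by delta * cofactor(1,0).
Cofactor C_10 = (-1)^(1+0) * minor(1,0) = -4
Entry delta = 0 - -1 = 1
Det delta = 1 * -4 = -4
New det = -21 + -4 = -25

Answer: -25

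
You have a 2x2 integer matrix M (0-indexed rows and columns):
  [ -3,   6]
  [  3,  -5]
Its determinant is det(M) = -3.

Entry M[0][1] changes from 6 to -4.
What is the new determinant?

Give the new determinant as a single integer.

Answer: 27

Derivation:
det is linear in row 0: changing M[0][1] by delta changes det by delta * cofactor(0,1).
Cofactor C_01 = (-1)^(0+1) * minor(0,1) = -3
Entry delta = -4 - 6 = -10
Det delta = -10 * -3 = 30
New det = -3 + 30 = 27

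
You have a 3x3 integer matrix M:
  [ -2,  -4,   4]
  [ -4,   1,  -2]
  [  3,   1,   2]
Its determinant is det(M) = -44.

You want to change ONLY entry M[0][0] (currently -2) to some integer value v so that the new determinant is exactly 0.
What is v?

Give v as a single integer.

Answer: 9

Derivation:
det is linear in entry M[0][0]: det = old_det + (v - -2) * C_00
Cofactor C_00 = 4
Want det = 0: -44 + (v - -2) * 4 = 0
  (v - -2) = 44 / 4 = 11
  v = -2 + (11) = 9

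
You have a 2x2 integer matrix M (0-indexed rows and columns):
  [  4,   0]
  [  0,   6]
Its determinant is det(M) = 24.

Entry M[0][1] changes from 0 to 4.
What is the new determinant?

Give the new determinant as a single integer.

Answer: 24

Derivation:
det is linear in row 0: changing M[0][1] by delta changes det by delta * cofactor(0,1).
Cofactor C_01 = (-1)^(0+1) * minor(0,1) = 0
Entry delta = 4 - 0 = 4
Det delta = 4 * 0 = 0
New det = 24 + 0 = 24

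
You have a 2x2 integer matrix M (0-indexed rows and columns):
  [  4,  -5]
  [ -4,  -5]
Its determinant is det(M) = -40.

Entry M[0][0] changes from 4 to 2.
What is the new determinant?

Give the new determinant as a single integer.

det is linear in row 0: changing M[0][0] by delta changes det by delta * cofactor(0,0).
Cofactor C_00 = (-1)^(0+0) * minor(0,0) = -5
Entry delta = 2 - 4 = -2
Det delta = -2 * -5 = 10
New det = -40 + 10 = -30

Answer: -30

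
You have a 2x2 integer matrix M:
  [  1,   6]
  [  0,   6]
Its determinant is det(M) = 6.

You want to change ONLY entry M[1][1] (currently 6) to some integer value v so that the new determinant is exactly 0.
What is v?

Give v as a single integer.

det is linear in entry M[1][1]: det = old_det + (v - 6) * C_11
Cofactor C_11 = 1
Want det = 0: 6 + (v - 6) * 1 = 0
  (v - 6) = -6 / 1 = -6
  v = 6 + (-6) = 0

Answer: 0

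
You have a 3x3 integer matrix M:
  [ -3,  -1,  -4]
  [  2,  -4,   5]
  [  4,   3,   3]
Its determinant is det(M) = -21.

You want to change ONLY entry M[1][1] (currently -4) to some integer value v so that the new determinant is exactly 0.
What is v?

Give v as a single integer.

det is linear in entry M[1][1]: det = old_det + (v - -4) * C_11
Cofactor C_11 = 7
Want det = 0: -21 + (v - -4) * 7 = 0
  (v - -4) = 21 / 7 = 3
  v = -4 + (3) = -1

Answer: -1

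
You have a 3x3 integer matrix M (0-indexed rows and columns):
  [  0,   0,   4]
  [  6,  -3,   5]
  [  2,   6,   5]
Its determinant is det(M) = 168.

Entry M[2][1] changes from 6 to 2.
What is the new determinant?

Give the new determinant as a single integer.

Answer: 72

Derivation:
det is linear in row 2: changing M[2][1] by delta changes det by delta * cofactor(2,1).
Cofactor C_21 = (-1)^(2+1) * minor(2,1) = 24
Entry delta = 2 - 6 = -4
Det delta = -4 * 24 = -96
New det = 168 + -96 = 72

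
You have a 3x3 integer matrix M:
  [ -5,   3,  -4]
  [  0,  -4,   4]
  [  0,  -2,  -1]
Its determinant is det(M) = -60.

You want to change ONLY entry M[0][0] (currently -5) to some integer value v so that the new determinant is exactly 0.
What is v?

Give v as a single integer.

det is linear in entry M[0][0]: det = old_det + (v - -5) * C_00
Cofactor C_00 = 12
Want det = 0: -60 + (v - -5) * 12 = 0
  (v - -5) = 60 / 12 = 5
  v = -5 + (5) = 0

Answer: 0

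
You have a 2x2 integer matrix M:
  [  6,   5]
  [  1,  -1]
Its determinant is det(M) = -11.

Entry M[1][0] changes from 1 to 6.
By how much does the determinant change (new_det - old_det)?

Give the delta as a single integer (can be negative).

Cofactor C_10 = -5
Entry delta = 6 - 1 = 5
Det delta = entry_delta * cofactor = 5 * -5 = -25

Answer: -25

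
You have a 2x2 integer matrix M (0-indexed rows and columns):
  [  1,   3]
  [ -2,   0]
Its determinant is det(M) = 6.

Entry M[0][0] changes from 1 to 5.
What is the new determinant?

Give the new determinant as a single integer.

det is linear in row 0: changing M[0][0] by delta changes det by delta * cofactor(0,0).
Cofactor C_00 = (-1)^(0+0) * minor(0,0) = 0
Entry delta = 5 - 1 = 4
Det delta = 4 * 0 = 0
New det = 6 + 0 = 6

Answer: 6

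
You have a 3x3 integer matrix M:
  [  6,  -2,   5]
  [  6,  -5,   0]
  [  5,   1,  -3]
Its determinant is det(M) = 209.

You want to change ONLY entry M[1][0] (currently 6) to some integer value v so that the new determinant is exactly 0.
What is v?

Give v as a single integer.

det is linear in entry M[1][0]: det = old_det + (v - 6) * C_10
Cofactor C_10 = -1
Want det = 0: 209 + (v - 6) * -1 = 0
  (v - 6) = -209 / -1 = 209
  v = 6 + (209) = 215

Answer: 215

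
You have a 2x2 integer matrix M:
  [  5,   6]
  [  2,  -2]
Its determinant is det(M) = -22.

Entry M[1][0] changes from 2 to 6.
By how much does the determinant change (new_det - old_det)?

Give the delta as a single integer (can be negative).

Answer: -24

Derivation:
Cofactor C_10 = -6
Entry delta = 6 - 2 = 4
Det delta = entry_delta * cofactor = 4 * -6 = -24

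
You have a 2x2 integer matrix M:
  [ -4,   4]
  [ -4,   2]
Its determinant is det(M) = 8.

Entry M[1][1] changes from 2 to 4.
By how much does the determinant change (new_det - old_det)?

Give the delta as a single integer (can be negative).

Cofactor C_11 = -4
Entry delta = 4 - 2 = 2
Det delta = entry_delta * cofactor = 2 * -4 = -8

Answer: -8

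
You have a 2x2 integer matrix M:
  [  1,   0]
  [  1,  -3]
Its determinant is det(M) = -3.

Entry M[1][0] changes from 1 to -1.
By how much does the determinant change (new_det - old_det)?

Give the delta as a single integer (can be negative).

Cofactor C_10 = 0
Entry delta = -1 - 1 = -2
Det delta = entry_delta * cofactor = -2 * 0 = 0

Answer: 0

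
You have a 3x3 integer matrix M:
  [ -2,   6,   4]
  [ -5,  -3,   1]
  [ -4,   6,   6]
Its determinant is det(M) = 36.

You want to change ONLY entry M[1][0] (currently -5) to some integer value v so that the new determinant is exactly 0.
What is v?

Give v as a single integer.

det is linear in entry M[1][0]: det = old_det + (v - -5) * C_10
Cofactor C_10 = -12
Want det = 0: 36 + (v - -5) * -12 = 0
  (v - -5) = -36 / -12 = 3
  v = -5 + (3) = -2

Answer: -2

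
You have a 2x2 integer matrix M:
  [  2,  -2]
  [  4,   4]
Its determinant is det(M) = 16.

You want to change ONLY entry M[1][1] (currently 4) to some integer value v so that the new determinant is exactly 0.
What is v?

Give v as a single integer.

det is linear in entry M[1][1]: det = old_det + (v - 4) * C_11
Cofactor C_11 = 2
Want det = 0: 16 + (v - 4) * 2 = 0
  (v - 4) = -16 / 2 = -8
  v = 4 + (-8) = -4

Answer: -4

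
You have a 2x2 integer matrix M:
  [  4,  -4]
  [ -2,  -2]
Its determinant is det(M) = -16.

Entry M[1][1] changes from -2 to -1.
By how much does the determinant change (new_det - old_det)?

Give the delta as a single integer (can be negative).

Answer: 4

Derivation:
Cofactor C_11 = 4
Entry delta = -1 - -2 = 1
Det delta = entry_delta * cofactor = 1 * 4 = 4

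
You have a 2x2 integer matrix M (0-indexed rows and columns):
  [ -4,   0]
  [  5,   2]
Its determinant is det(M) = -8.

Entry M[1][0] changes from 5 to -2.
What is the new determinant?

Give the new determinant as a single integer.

det is linear in row 1: changing M[1][0] by delta changes det by delta * cofactor(1,0).
Cofactor C_10 = (-1)^(1+0) * minor(1,0) = 0
Entry delta = -2 - 5 = -7
Det delta = -7 * 0 = 0
New det = -8 + 0 = -8

Answer: -8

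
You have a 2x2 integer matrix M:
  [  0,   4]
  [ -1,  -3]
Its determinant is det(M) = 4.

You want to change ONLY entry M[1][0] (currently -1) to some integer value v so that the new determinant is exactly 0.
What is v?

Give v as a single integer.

Answer: 0

Derivation:
det is linear in entry M[1][0]: det = old_det + (v - -1) * C_10
Cofactor C_10 = -4
Want det = 0: 4 + (v - -1) * -4 = 0
  (v - -1) = -4 / -4 = 1
  v = -1 + (1) = 0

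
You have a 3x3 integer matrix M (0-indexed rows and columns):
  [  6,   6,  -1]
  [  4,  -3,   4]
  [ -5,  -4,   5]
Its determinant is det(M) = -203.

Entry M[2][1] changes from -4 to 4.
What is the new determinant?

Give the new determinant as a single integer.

Answer: -427

Derivation:
det is linear in row 2: changing M[2][1] by delta changes det by delta * cofactor(2,1).
Cofactor C_21 = (-1)^(2+1) * minor(2,1) = -28
Entry delta = 4 - -4 = 8
Det delta = 8 * -28 = -224
New det = -203 + -224 = -427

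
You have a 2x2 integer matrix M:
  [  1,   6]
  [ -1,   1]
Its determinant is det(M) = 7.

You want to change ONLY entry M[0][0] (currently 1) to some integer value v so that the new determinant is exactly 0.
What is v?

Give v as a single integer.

Answer: -6

Derivation:
det is linear in entry M[0][0]: det = old_det + (v - 1) * C_00
Cofactor C_00 = 1
Want det = 0: 7 + (v - 1) * 1 = 0
  (v - 1) = -7 / 1 = -7
  v = 1 + (-7) = -6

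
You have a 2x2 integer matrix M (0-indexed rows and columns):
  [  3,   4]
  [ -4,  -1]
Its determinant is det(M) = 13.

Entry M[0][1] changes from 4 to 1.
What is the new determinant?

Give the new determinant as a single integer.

Answer: 1

Derivation:
det is linear in row 0: changing M[0][1] by delta changes det by delta * cofactor(0,1).
Cofactor C_01 = (-1)^(0+1) * minor(0,1) = 4
Entry delta = 1 - 4 = -3
Det delta = -3 * 4 = -12
New det = 13 + -12 = 1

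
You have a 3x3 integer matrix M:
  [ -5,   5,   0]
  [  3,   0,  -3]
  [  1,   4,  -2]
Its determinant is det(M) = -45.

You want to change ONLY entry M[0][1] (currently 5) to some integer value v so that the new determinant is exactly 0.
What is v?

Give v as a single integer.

det is linear in entry M[0][1]: det = old_det + (v - 5) * C_01
Cofactor C_01 = 3
Want det = 0: -45 + (v - 5) * 3 = 0
  (v - 5) = 45 / 3 = 15
  v = 5 + (15) = 20

Answer: 20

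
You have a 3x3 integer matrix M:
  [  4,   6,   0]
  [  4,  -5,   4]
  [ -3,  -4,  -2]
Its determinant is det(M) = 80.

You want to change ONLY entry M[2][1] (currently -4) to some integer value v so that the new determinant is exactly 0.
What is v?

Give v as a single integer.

det is linear in entry M[2][1]: det = old_det + (v - -4) * C_21
Cofactor C_21 = -16
Want det = 0: 80 + (v - -4) * -16 = 0
  (v - -4) = -80 / -16 = 5
  v = -4 + (5) = 1

Answer: 1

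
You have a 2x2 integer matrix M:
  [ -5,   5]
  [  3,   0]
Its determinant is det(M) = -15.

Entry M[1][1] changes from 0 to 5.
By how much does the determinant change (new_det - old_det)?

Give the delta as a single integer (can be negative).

Answer: -25

Derivation:
Cofactor C_11 = -5
Entry delta = 5 - 0 = 5
Det delta = entry_delta * cofactor = 5 * -5 = -25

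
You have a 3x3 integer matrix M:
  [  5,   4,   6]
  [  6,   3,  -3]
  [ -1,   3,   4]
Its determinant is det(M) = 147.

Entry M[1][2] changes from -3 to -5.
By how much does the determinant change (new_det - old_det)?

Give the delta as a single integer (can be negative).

Cofactor C_12 = -19
Entry delta = -5 - -3 = -2
Det delta = entry_delta * cofactor = -2 * -19 = 38

Answer: 38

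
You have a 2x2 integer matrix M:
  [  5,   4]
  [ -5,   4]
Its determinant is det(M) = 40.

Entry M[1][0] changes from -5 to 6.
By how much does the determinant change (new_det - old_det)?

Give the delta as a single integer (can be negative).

Answer: -44

Derivation:
Cofactor C_10 = -4
Entry delta = 6 - -5 = 11
Det delta = entry_delta * cofactor = 11 * -4 = -44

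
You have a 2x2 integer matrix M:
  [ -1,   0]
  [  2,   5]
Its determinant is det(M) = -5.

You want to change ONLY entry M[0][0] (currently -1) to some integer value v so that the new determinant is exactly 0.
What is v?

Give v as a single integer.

det is linear in entry M[0][0]: det = old_det + (v - -1) * C_00
Cofactor C_00 = 5
Want det = 0: -5 + (v - -1) * 5 = 0
  (v - -1) = 5 / 5 = 1
  v = -1 + (1) = 0

Answer: 0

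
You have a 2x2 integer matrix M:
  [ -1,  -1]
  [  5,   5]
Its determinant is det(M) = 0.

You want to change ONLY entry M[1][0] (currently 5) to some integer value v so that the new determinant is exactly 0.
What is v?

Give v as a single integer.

Answer: 5

Derivation:
det is linear in entry M[1][0]: det = old_det + (v - 5) * C_10
Cofactor C_10 = 1
Want det = 0: 0 + (v - 5) * 1 = 0
  (v - 5) = 0 / 1 = 0
  v = 5 + (0) = 5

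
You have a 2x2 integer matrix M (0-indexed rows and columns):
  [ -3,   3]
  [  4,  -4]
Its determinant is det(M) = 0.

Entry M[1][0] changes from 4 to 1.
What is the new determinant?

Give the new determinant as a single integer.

det is linear in row 1: changing M[1][0] by delta changes det by delta * cofactor(1,0).
Cofactor C_10 = (-1)^(1+0) * minor(1,0) = -3
Entry delta = 1 - 4 = -3
Det delta = -3 * -3 = 9
New det = 0 + 9 = 9

Answer: 9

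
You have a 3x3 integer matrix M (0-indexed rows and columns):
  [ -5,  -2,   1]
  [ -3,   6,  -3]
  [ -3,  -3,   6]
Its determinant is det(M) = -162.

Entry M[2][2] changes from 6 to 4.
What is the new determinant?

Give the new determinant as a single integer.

Answer: -90

Derivation:
det is linear in row 2: changing M[2][2] by delta changes det by delta * cofactor(2,2).
Cofactor C_22 = (-1)^(2+2) * minor(2,2) = -36
Entry delta = 4 - 6 = -2
Det delta = -2 * -36 = 72
New det = -162 + 72 = -90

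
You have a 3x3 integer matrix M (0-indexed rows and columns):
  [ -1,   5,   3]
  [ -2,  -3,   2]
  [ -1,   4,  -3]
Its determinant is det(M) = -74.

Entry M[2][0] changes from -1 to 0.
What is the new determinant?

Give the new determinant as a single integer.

Answer: -55

Derivation:
det is linear in row 2: changing M[2][0] by delta changes det by delta * cofactor(2,0).
Cofactor C_20 = (-1)^(2+0) * minor(2,0) = 19
Entry delta = 0 - -1 = 1
Det delta = 1 * 19 = 19
New det = -74 + 19 = -55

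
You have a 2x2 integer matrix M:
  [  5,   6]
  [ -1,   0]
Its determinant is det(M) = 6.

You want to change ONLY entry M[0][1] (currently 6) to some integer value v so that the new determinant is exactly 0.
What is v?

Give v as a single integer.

Answer: 0

Derivation:
det is linear in entry M[0][1]: det = old_det + (v - 6) * C_01
Cofactor C_01 = 1
Want det = 0: 6 + (v - 6) * 1 = 0
  (v - 6) = -6 / 1 = -6
  v = 6 + (-6) = 0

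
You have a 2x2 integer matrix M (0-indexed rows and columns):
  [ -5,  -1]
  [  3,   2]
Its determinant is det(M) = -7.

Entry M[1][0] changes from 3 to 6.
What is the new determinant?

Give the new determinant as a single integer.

Answer: -4

Derivation:
det is linear in row 1: changing M[1][0] by delta changes det by delta * cofactor(1,0).
Cofactor C_10 = (-1)^(1+0) * minor(1,0) = 1
Entry delta = 6 - 3 = 3
Det delta = 3 * 1 = 3
New det = -7 + 3 = -4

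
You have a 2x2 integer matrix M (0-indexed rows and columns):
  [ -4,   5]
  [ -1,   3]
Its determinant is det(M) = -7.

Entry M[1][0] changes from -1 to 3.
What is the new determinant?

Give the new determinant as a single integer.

det is linear in row 1: changing M[1][0] by delta changes det by delta * cofactor(1,0).
Cofactor C_10 = (-1)^(1+0) * minor(1,0) = -5
Entry delta = 3 - -1 = 4
Det delta = 4 * -5 = -20
New det = -7 + -20 = -27

Answer: -27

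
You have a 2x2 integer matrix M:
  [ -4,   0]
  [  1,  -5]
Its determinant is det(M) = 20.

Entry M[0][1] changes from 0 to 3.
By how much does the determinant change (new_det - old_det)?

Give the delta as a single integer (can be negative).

Cofactor C_01 = -1
Entry delta = 3 - 0 = 3
Det delta = entry_delta * cofactor = 3 * -1 = -3

Answer: -3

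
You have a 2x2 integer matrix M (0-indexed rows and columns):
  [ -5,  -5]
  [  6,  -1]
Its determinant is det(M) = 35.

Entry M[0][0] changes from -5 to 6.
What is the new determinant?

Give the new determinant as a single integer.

Answer: 24

Derivation:
det is linear in row 0: changing M[0][0] by delta changes det by delta * cofactor(0,0).
Cofactor C_00 = (-1)^(0+0) * minor(0,0) = -1
Entry delta = 6 - -5 = 11
Det delta = 11 * -1 = -11
New det = 35 + -11 = 24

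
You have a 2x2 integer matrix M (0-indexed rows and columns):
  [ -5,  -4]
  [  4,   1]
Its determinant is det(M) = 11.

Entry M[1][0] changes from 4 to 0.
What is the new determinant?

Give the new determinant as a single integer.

Answer: -5

Derivation:
det is linear in row 1: changing M[1][0] by delta changes det by delta * cofactor(1,0).
Cofactor C_10 = (-1)^(1+0) * minor(1,0) = 4
Entry delta = 0 - 4 = -4
Det delta = -4 * 4 = -16
New det = 11 + -16 = -5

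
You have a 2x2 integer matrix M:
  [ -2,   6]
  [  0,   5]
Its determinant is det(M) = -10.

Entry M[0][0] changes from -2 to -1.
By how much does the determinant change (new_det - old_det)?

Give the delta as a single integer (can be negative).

Cofactor C_00 = 5
Entry delta = -1 - -2 = 1
Det delta = entry_delta * cofactor = 1 * 5 = 5

Answer: 5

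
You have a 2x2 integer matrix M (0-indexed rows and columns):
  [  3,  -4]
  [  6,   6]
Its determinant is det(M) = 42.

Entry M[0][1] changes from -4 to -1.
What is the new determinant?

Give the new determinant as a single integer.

det is linear in row 0: changing M[0][1] by delta changes det by delta * cofactor(0,1).
Cofactor C_01 = (-1)^(0+1) * minor(0,1) = -6
Entry delta = -1 - -4 = 3
Det delta = 3 * -6 = -18
New det = 42 + -18 = 24

Answer: 24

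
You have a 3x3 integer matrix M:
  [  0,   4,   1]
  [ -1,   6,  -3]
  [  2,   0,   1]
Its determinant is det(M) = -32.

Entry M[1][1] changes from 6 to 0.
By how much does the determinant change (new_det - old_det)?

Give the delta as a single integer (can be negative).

Cofactor C_11 = -2
Entry delta = 0 - 6 = -6
Det delta = entry_delta * cofactor = -6 * -2 = 12

Answer: 12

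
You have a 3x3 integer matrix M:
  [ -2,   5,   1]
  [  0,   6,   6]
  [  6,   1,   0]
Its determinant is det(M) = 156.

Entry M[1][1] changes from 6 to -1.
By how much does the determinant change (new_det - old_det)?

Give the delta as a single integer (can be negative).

Cofactor C_11 = -6
Entry delta = -1 - 6 = -7
Det delta = entry_delta * cofactor = -7 * -6 = 42

Answer: 42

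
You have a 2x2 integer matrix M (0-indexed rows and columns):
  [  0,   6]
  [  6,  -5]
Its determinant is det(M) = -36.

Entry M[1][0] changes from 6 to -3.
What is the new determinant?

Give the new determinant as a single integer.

Answer: 18

Derivation:
det is linear in row 1: changing M[1][0] by delta changes det by delta * cofactor(1,0).
Cofactor C_10 = (-1)^(1+0) * minor(1,0) = -6
Entry delta = -3 - 6 = -9
Det delta = -9 * -6 = 54
New det = -36 + 54 = 18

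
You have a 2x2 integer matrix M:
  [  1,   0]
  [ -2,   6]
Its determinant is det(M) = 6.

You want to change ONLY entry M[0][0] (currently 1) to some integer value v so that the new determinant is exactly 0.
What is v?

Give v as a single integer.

det is linear in entry M[0][0]: det = old_det + (v - 1) * C_00
Cofactor C_00 = 6
Want det = 0: 6 + (v - 1) * 6 = 0
  (v - 1) = -6 / 6 = -1
  v = 1 + (-1) = 0

Answer: 0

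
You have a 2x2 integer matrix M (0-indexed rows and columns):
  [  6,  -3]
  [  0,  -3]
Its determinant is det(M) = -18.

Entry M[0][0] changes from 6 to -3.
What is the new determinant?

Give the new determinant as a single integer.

det is linear in row 0: changing M[0][0] by delta changes det by delta * cofactor(0,0).
Cofactor C_00 = (-1)^(0+0) * minor(0,0) = -3
Entry delta = -3 - 6 = -9
Det delta = -9 * -3 = 27
New det = -18 + 27 = 9

Answer: 9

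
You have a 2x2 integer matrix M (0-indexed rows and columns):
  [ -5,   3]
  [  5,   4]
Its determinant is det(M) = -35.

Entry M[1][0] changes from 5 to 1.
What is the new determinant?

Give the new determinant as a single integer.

Answer: -23

Derivation:
det is linear in row 1: changing M[1][0] by delta changes det by delta * cofactor(1,0).
Cofactor C_10 = (-1)^(1+0) * minor(1,0) = -3
Entry delta = 1 - 5 = -4
Det delta = -4 * -3 = 12
New det = -35 + 12 = -23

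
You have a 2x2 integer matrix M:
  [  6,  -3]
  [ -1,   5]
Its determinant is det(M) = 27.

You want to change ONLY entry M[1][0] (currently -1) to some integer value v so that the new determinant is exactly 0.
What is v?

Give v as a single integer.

Answer: -10

Derivation:
det is linear in entry M[1][0]: det = old_det + (v - -1) * C_10
Cofactor C_10 = 3
Want det = 0: 27 + (v - -1) * 3 = 0
  (v - -1) = -27 / 3 = -9
  v = -1 + (-9) = -10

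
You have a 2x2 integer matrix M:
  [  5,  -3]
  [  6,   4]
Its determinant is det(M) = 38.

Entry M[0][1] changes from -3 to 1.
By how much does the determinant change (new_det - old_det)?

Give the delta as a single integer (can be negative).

Cofactor C_01 = -6
Entry delta = 1 - -3 = 4
Det delta = entry_delta * cofactor = 4 * -6 = -24

Answer: -24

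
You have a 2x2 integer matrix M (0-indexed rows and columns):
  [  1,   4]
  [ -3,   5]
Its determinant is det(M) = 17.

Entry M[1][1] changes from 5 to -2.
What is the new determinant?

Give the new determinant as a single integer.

det is linear in row 1: changing M[1][1] by delta changes det by delta * cofactor(1,1).
Cofactor C_11 = (-1)^(1+1) * minor(1,1) = 1
Entry delta = -2 - 5 = -7
Det delta = -7 * 1 = -7
New det = 17 + -7 = 10

Answer: 10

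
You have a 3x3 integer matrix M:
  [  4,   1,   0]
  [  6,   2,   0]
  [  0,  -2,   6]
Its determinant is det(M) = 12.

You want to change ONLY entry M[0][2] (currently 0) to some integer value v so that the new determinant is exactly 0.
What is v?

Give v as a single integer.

Answer: 1

Derivation:
det is linear in entry M[0][2]: det = old_det + (v - 0) * C_02
Cofactor C_02 = -12
Want det = 0: 12 + (v - 0) * -12 = 0
  (v - 0) = -12 / -12 = 1
  v = 0 + (1) = 1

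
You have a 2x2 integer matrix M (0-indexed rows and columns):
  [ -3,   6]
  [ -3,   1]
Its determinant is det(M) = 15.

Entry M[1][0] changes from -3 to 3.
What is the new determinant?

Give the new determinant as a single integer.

Answer: -21

Derivation:
det is linear in row 1: changing M[1][0] by delta changes det by delta * cofactor(1,0).
Cofactor C_10 = (-1)^(1+0) * minor(1,0) = -6
Entry delta = 3 - -3 = 6
Det delta = 6 * -6 = -36
New det = 15 + -36 = -21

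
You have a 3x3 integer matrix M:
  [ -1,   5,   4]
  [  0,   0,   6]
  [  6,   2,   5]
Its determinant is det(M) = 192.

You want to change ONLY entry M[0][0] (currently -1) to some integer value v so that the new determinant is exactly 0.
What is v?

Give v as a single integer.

det is linear in entry M[0][0]: det = old_det + (v - -1) * C_00
Cofactor C_00 = -12
Want det = 0: 192 + (v - -1) * -12 = 0
  (v - -1) = -192 / -12 = 16
  v = -1 + (16) = 15

Answer: 15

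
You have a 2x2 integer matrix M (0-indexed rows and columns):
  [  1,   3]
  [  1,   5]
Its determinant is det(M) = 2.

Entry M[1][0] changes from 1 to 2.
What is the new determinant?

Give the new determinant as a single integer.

Answer: -1

Derivation:
det is linear in row 1: changing M[1][0] by delta changes det by delta * cofactor(1,0).
Cofactor C_10 = (-1)^(1+0) * minor(1,0) = -3
Entry delta = 2 - 1 = 1
Det delta = 1 * -3 = -3
New det = 2 + -3 = -1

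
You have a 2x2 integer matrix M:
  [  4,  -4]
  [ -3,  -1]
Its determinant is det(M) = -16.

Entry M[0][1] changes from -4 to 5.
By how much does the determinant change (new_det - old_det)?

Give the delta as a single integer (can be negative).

Answer: 27

Derivation:
Cofactor C_01 = 3
Entry delta = 5 - -4 = 9
Det delta = entry_delta * cofactor = 9 * 3 = 27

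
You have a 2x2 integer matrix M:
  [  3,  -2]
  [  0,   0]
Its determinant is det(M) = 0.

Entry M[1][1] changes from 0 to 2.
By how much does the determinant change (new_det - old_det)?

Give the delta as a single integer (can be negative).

Answer: 6

Derivation:
Cofactor C_11 = 3
Entry delta = 2 - 0 = 2
Det delta = entry_delta * cofactor = 2 * 3 = 6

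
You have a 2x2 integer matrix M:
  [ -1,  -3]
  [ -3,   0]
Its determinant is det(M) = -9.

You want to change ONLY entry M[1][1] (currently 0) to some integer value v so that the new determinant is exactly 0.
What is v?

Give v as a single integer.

det is linear in entry M[1][1]: det = old_det + (v - 0) * C_11
Cofactor C_11 = -1
Want det = 0: -9 + (v - 0) * -1 = 0
  (v - 0) = 9 / -1 = -9
  v = 0 + (-9) = -9

Answer: -9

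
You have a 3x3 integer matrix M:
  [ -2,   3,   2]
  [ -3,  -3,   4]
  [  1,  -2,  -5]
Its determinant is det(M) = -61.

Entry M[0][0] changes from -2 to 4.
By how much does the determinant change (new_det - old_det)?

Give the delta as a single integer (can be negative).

Cofactor C_00 = 23
Entry delta = 4 - -2 = 6
Det delta = entry_delta * cofactor = 6 * 23 = 138

Answer: 138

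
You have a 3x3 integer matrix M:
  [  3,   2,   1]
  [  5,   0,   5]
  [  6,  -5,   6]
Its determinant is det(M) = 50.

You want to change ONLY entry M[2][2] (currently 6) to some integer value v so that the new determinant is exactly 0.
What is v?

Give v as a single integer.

Answer: 11

Derivation:
det is linear in entry M[2][2]: det = old_det + (v - 6) * C_22
Cofactor C_22 = -10
Want det = 0: 50 + (v - 6) * -10 = 0
  (v - 6) = -50 / -10 = 5
  v = 6 + (5) = 11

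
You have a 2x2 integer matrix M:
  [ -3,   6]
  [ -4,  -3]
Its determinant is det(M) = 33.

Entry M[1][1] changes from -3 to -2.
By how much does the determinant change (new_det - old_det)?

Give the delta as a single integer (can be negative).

Answer: -3

Derivation:
Cofactor C_11 = -3
Entry delta = -2 - -3 = 1
Det delta = entry_delta * cofactor = 1 * -3 = -3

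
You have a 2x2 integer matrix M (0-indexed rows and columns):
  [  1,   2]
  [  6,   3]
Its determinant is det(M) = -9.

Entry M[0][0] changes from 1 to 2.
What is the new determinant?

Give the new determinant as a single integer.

det is linear in row 0: changing M[0][0] by delta changes det by delta * cofactor(0,0).
Cofactor C_00 = (-1)^(0+0) * minor(0,0) = 3
Entry delta = 2 - 1 = 1
Det delta = 1 * 3 = 3
New det = -9 + 3 = -6

Answer: -6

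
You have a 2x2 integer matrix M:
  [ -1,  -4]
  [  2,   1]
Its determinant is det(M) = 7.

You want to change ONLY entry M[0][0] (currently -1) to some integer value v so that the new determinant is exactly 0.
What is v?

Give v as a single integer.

Answer: -8

Derivation:
det is linear in entry M[0][0]: det = old_det + (v - -1) * C_00
Cofactor C_00 = 1
Want det = 0: 7 + (v - -1) * 1 = 0
  (v - -1) = -7 / 1 = -7
  v = -1 + (-7) = -8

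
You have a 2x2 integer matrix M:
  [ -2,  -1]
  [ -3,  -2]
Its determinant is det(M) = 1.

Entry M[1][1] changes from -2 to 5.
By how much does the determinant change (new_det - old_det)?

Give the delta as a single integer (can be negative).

Answer: -14

Derivation:
Cofactor C_11 = -2
Entry delta = 5 - -2 = 7
Det delta = entry_delta * cofactor = 7 * -2 = -14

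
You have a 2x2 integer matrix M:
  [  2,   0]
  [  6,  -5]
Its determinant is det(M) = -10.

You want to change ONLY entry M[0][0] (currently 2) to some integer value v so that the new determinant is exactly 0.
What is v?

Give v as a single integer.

det is linear in entry M[0][0]: det = old_det + (v - 2) * C_00
Cofactor C_00 = -5
Want det = 0: -10 + (v - 2) * -5 = 0
  (v - 2) = 10 / -5 = -2
  v = 2 + (-2) = 0

Answer: 0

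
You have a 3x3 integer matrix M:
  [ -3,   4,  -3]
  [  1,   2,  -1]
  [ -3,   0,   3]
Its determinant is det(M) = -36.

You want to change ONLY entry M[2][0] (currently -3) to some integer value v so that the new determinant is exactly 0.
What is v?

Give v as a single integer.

det is linear in entry M[2][0]: det = old_det + (v - -3) * C_20
Cofactor C_20 = 2
Want det = 0: -36 + (v - -3) * 2 = 0
  (v - -3) = 36 / 2 = 18
  v = -3 + (18) = 15

Answer: 15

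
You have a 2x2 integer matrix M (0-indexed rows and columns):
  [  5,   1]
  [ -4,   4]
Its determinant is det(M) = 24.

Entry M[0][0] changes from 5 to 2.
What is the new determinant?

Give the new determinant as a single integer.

Answer: 12

Derivation:
det is linear in row 0: changing M[0][0] by delta changes det by delta * cofactor(0,0).
Cofactor C_00 = (-1)^(0+0) * minor(0,0) = 4
Entry delta = 2 - 5 = -3
Det delta = -3 * 4 = -12
New det = 24 + -12 = 12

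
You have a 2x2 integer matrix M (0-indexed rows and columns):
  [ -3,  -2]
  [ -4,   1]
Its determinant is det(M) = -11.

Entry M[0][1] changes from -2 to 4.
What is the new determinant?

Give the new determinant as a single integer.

Answer: 13

Derivation:
det is linear in row 0: changing M[0][1] by delta changes det by delta * cofactor(0,1).
Cofactor C_01 = (-1)^(0+1) * minor(0,1) = 4
Entry delta = 4 - -2 = 6
Det delta = 6 * 4 = 24
New det = -11 + 24 = 13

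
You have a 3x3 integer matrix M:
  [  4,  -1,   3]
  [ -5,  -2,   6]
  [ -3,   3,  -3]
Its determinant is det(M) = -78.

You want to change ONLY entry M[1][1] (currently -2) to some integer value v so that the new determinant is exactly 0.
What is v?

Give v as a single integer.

det is linear in entry M[1][1]: det = old_det + (v - -2) * C_11
Cofactor C_11 = -3
Want det = 0: -78 + (v - -2) * -3 = 0
  (v - -2) = 78 / -3 = -26
  v = -2 + (-26) = -28

Answer: -28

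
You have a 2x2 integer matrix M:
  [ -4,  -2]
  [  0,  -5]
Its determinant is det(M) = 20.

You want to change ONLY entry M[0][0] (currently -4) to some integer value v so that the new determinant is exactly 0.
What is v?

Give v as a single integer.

det is linear in entry M[0][0]: det = old_det + (v - -4) * C_00
Cofactor C_00 = -5
Want det = 0: 20 + (v - -4) * -5 = 0
  (v - -4) = -20 / -5 = 4
  v = -4 + (4) = 0

Answer: 0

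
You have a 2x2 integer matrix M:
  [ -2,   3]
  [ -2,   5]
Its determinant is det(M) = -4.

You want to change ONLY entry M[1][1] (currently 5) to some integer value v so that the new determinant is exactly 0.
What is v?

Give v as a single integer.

det is linear in entry M[1][1]: det = old_det + (v - 5) * C_11
Cofactor C_11 = -2
Want det = 0: -4 + (v - 5) * -2 = 0
  (v - 5) = 4 / -2 = -2
  v = 5 + (-2) = 3

Answer: 3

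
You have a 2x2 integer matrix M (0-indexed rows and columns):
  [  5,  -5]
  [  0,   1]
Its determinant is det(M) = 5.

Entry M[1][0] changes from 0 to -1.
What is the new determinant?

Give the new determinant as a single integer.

Answer: 0

Derivation:
det is linear in row 1: changing M[1][0] by delta changes det by delta * cofactor(1,0).
Cofactor C_10 = (-1)^(1+0) * minor(1,0) = 5
Entry delta = -1 - 0 = -1
Det delta = -1 * 5 = -5
New det = 5 + -5 = 0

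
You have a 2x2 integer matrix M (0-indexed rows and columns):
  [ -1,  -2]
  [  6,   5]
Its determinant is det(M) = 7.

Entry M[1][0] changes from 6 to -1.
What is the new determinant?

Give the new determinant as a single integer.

Answer: -7

Derivation:
det is linear in row 1: changing M[1][0] by delta changes det by delta * cofactor(1,0).
Cofactor C_10 = (-1)^(1+0) * minor(1,0) = 2
Entry delta = -1 - 6 = -7
Det delta = -7 * 2 = -14
New det = 7 + -14 = -7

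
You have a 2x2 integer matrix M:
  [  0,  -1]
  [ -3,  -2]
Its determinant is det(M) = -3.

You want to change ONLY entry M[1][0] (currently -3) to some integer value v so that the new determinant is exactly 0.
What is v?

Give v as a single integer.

Answer: 0

Derivation:
det is linear in entry M[1][0]: det = old_det + (v - -3) * C_10
Cofactor C_10 = 1
Want det = 0: -3 + (v - -3) * 1 = 0
  (v - -3) = 3 / 1 = 3
  v = -3 + (3) = 0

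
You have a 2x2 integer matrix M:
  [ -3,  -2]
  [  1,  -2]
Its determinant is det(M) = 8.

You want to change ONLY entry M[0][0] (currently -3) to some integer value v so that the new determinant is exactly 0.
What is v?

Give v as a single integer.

det is linear in entry M[0][0]: det = old_det + (v - -3) * C_00
Cofactor C_00 = -2
Want det = 0: 8 + (v - -3) * -2 = 0
  (v - -3) = -8 / -2 = 4
  v = -3 + (4) = 1

Answer: 1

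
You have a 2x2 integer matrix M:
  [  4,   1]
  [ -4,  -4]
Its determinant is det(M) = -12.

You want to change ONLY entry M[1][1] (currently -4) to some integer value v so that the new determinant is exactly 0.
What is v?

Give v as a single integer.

Answer: -1

Derivation:
det is linear in entry M[1][1]: det = old_det + (v - -4) * C_11
Cofactor C_11 = 4
Want det = 0: -12 + (v - -4) * 4 = 0
  (v - -4) = 12 / 4 = 3
  v = -4 + (3) = -1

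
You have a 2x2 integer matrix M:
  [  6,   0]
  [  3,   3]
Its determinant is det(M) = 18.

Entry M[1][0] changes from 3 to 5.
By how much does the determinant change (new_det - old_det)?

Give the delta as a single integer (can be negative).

Cofactor C_10 = 0
Entry delta = 5 - 3 = 2
Det delta = entry_delta * cofactor = 2 * 0 = 0

Answer: 0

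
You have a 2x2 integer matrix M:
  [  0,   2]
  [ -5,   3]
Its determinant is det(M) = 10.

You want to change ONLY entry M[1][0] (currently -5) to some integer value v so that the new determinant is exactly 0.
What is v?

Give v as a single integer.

det is linear in entry M[1][0]: det = old_det + (v - -5) * C_10
Cofactor C_10 = -2
Want det = 0: 10 + (v - -5) * -2 = 0
  (v - -5) = -10 / -2 = 5
  v = -5 + (5) = 0

Answer: 0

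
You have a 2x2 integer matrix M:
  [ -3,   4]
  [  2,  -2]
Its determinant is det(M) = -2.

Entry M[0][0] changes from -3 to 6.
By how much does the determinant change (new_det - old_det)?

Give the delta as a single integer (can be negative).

Cofactor C_00 = -2
Entry delta = 6 - -3 = 9
Det delta = entry_delta * cofactor = 9 * -2 = -18

Answer: -18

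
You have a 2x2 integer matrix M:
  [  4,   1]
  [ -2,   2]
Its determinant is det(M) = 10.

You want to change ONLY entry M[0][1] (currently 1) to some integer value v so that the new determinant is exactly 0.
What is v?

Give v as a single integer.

det is linear in entry M[0][1]: det = old_det + (v - 1) * C_01
Cofactor C_01 = 2
Want det = 0: 10 + (v - 1) * 2 = 0
  (v - 1) = -10 / 2 = -5
  v = 1 + (-5) = -4

Answer: -4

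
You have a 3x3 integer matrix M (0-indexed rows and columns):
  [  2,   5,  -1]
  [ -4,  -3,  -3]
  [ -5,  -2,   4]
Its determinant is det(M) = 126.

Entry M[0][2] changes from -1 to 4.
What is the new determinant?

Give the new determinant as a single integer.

det is linear in row 0: changing M[0][2] by delta changes det by delta * cofactor(0,2).
Cofactor C_02 = (-1)^(0+2) * minor(0,2) = -7
Entry delta = 4 - -1 = 5
Det delta = 5 * -7 = -35
New det = 126 + -35 = 91

Answer: 91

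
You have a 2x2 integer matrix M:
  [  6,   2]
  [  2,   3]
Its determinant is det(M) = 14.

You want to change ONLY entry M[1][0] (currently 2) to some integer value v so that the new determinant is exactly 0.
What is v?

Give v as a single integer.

Answer: 9

Derivation:
det is linear in entry M[1][0]: det = old_det + (v - 2) * C_10
Cofactor C_10 = -2
Want det = 0: 14 + (v - 2) * -2 = 0
  (v - 2) = -14 / -2 = 7
  v = 2 + (7) = 9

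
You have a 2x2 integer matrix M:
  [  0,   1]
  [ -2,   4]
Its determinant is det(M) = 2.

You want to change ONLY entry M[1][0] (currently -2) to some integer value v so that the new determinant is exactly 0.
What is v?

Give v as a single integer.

Answer: 0

Derivation:
det is linear in entry M[1][0]: det = old_det + (v - -2) * C_10
Cofactor C_10 = -1
Want det = 0: 2 + (v - -2) * -1 = 0
  (v - -2) = -2 / -1 = 2
  v = -2 + (2) = 0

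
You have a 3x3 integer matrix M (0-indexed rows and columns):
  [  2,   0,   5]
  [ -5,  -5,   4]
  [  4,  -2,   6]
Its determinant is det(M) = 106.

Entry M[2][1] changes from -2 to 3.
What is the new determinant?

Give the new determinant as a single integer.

Answer: -59

Derivation:
det is linear in row 2: changing M[2][1] by delta changes det by delta * cofactor(2,1).
Cofactor C_21 = (-1)^(2+1) * minor(2,1) = -33
Entry delta = 3 - -2 = 5
Det delta = 5 * -33 = -165
New det = 106 + -165 = -59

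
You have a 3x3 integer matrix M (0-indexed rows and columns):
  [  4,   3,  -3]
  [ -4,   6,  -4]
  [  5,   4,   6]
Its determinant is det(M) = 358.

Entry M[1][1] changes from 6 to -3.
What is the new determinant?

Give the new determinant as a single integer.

det is linear in row 1: changing M[1][1] by delta changes det by delta * cofactor(1,1).
Cofactor C_11 = (-1)^(1+1) * minor(1,1) = 39
Entry delta = -3 - 6 = -9
Det delta = -9 * 39 = -351
New det = 358 + -351 = 7

Answer: 7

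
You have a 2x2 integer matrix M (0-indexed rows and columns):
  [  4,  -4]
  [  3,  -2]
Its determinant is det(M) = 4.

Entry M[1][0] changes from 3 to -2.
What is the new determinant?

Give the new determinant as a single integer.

Answer: -16

Derivation:
det is linear in row 1: changing M[1][0] by delta changes det by delta * cofactor(1,0).
Cofactor C_10 = (-1)^(1+0) * minor(1,0) = 4
Entry delta = -2 - 3 = -5
Det delta = -5 * 4 = -20
New det = 4 + -20 = -16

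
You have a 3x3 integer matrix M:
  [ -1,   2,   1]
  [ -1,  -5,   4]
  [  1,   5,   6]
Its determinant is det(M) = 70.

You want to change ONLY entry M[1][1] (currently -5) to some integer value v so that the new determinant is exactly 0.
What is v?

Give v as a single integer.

det is linear in entry M[1][1]: det = old_det + (v - -5) * C_11
Cofactor C_11 = -7
Want det = 0: 70 + (v - -5) * -7 = 0
  (v - -5) = -70 / -7 = 10
  v = -5 + (10) = 5

Answer: 5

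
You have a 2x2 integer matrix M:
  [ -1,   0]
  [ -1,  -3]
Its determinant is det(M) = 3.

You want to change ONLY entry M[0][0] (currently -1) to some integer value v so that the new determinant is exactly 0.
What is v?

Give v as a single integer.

Answer: 0

Derivation:
det is linear in entry M[0][0]: det = old_det + (v - -1) * C_00
Cofactor C_00 = -3
Want det = 0: 3 + (v - -1) * -3 = 0
  (v - -1) = -3 / -3 = 1
  v = -1 + (1) = 0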